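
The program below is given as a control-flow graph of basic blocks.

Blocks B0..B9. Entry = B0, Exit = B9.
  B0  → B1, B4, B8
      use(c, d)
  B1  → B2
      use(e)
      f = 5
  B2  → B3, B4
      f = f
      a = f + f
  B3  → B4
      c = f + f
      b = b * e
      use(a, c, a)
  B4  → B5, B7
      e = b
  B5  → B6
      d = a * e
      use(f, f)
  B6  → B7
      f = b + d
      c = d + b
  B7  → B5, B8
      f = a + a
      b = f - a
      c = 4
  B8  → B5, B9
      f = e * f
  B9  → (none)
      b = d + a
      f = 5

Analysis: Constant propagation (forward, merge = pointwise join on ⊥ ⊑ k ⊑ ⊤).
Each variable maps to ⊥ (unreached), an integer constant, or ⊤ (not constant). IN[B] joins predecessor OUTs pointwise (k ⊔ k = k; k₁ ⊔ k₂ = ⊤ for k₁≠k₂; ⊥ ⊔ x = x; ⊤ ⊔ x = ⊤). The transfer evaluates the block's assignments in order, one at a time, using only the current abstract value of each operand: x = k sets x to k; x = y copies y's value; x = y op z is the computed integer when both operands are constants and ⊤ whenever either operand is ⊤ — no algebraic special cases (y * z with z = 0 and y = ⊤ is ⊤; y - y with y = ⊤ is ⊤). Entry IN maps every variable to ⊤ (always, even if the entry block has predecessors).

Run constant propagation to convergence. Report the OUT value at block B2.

Fixpoint table:
  B0:  IN=(all ⊤)  OUT=(all ⊤)
  B1:  IN=(all ⊤)  OUT={f:5; rest ⊤}
  B2:  IN={f:5; rest ⊤}  OUT={a:10, f:5; rest ⊤}
  B3:  IN={a:10, f:5; rest ⊤}  OUT={a:10, c:10, f:5; rest ⊤}
  B4:  IN=(all ⊤)  OUT=(all ⊤)
  B5:  IN=(all ⊤)  OUT=(all ⊤)
  B6:  IN=(all ⊤)  OUT=(all ⊤)
  B7:  IN=(all ⊤)  OUT={c:4; rest ⊤}
  B8:  IN=(all ⊤)  OUT=(all ⊤)
  B9:  IN=(all ⊤)  OUT={f:5; rest ⊤}

Merge at B2: IN[B2] = OUT[B1] = {a: ⊤, b: ⊤, c: ⊤, d: ⊤, e: ⊤, f: 5}
Applying B2's transfer function to that IN value gives OUT[B2] (row B2 above).

Answer: {a: 10, b: ⊤, c: ⊤, d: ⊤, e: ⊤, f: 5}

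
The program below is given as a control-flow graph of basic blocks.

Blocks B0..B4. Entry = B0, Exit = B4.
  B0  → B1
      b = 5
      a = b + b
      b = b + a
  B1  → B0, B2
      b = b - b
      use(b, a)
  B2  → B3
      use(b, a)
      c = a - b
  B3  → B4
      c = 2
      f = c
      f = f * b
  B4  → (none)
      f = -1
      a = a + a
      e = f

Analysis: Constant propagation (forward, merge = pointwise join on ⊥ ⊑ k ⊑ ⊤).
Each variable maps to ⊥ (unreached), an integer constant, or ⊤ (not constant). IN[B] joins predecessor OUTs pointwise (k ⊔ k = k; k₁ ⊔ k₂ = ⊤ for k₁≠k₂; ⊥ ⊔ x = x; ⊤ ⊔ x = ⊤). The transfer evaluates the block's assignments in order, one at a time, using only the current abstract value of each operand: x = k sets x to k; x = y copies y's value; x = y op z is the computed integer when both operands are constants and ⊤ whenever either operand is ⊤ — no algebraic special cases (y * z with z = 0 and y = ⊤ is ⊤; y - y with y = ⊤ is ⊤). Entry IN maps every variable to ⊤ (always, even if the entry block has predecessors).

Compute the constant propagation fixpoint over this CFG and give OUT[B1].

Answer: {a: 10, b: 0, c: ⊤, d: ⊤, e: ⊤, f: ⊤}

Derivation:
Fixpoint table:
  B0:  IN=(all ⊤)  OUT={a:10, b:15; rest ⊤}
  B1:  IN={a:10, b:15; rest ⊤}  OUT={a:10, b:0; rest ⊤}
  B2:  IN={a:10, b:0; rest ⊤}  OUT={a:10, b:0, c:10; rest ⊤}
  B3:  IN={a:10, b:0, c:10; rest ⊤}  OUT={a:10, b:0, c:2, f:0; rest ⊤}
  B4:  IN={a:10, b:0, c:2, f:0; rest ⊤}  OUT={a:20, b:0, c:2, e:-1, f:-1; rest ⊤}

Merge at B1: IN[B1] = OUT[B0] = {a: 10, b: 15, c: ⊤, d: ⊤, e: ⊤, f: ⊤}
Applying B1's transfer function to that IN value gives OUT[B1] (row B1 above).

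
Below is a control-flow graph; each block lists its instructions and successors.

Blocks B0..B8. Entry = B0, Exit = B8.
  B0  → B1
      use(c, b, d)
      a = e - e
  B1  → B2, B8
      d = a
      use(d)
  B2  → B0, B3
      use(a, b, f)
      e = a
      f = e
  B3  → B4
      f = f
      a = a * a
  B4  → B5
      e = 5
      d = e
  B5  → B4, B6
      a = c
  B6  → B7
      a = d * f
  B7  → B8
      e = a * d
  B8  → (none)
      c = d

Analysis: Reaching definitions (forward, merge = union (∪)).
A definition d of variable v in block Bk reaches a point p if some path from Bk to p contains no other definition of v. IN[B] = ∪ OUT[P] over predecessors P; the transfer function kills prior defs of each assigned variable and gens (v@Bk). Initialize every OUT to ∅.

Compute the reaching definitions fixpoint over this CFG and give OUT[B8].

Answer: {a@B0, a@B6, c@B8, d@B1, d@B4, e@B2, e@B7, f@B2, f@B3}

Trace:
Per-block solution:
  B0:   IN={a@B0, d@B1, e@B2, f@B2}   OUT={a@B0, d@B1, e@B2, f@B2}
  B1:   IN={a@B0, d@B1, e@B2, f@B2}   OUT={a@B0, d@B1, e@B2, f@B2}
  B2:   IN={a@B0, d@B1, e@B2, f@B2}   OUT={a@B0, d@B1, e@B2, f@B2}
  B3:   IN={a@B0, d@B1, e@B2, f@B2}   OUT={a@B3, d@B1, e@B2, f@B3}
  B4:   IN={a@B3, a@B5, d@B1, d@B4, e@B2, e@B4, f@B3}   OUT={a@B3, a@B5, d@B4, e@B4, f@B3}
  B5:   IN={a@B3, a@B5, d@B4, e@B4, f@B3}   OUT={a@B5, d@B4, e@B4, f@B3}
  B6:   IN={a@B5, d@B4, e@B4, f@B3}   OUT={a@B6, d@B4, e@B4, f@B3}
  B7:   IN={a@B6, d@B4, e@B4, f@B3}   OUT={a@B6, d@B4, e@B7, f@B3}
  B8:   IN={a@B0, a@B6, d@B1, d@B4, e@B2, e@B7, f@B2, f@B3}   OUT={a@B0, a@B6, c@B8, d@B1, d@B4, e@B2, e@B7, f@B2, f@B3}

Merge at B8: IN[B8] = OUT[B1] ⊔ OUT[B7] = {a@B0, a@B6, d@B1, d@B4, e@B2, e@B7, f@B2, f@B3}
Applying B8's transfer function to that IN value gives OUT[B8] (row B8 above).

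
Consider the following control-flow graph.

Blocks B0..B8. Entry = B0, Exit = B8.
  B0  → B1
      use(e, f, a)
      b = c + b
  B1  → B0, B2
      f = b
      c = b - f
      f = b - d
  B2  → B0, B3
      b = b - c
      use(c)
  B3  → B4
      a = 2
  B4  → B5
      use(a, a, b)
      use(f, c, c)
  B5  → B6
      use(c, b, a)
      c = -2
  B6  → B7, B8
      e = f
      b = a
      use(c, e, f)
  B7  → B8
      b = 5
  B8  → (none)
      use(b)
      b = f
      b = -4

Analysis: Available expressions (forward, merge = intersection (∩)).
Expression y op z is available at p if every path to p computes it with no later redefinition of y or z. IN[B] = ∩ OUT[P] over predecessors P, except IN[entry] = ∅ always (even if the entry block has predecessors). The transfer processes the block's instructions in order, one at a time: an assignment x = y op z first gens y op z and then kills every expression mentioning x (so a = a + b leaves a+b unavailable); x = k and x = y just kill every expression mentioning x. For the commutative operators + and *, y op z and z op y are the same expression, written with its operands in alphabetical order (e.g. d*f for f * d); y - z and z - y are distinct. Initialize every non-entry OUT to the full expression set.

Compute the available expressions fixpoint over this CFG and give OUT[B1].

Answer: {b-d}

Working:
Per-block solution:
  B0: | IN={} | OUT={}
  B1: | IN={} | OUT={b-d}
  B2: | IN={b-d} | OUT={}
  B3: | IN={} | OUT={}
  B4: | IN={} | OUT={}
  B5: | IN={} | OUT={}
  B6: | IN={} | OUT={}
  B7: | IN={} | OUT={}
  B8: | IN={} | OUT={}

Merge at B1: IN[B1] = OUT[B0] = {}
Applying B1's transfer function to that IN value gives OUT[B1] (row B1 above).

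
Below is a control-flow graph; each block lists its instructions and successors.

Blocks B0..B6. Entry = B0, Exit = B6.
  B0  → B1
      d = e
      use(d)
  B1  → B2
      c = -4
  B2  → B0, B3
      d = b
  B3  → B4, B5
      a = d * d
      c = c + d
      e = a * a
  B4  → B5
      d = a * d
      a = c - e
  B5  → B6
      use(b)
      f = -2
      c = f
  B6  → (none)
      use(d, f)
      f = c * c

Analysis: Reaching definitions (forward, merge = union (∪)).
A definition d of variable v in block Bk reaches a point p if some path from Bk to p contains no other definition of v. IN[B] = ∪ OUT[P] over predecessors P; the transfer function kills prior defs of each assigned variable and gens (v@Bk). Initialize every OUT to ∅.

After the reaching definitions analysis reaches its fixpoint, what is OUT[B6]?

Converged values:
  B0: | IN={c@B1, d@B2} | OUT={c@B1, d@B0}
  B1: | IN={c@B1, d@B0} | OUT={c@B1, d@B0}
  B2: | IN={c@B1, d@B0} | OUT={c@B1, d@B2}
  B3: | IN={c@B1, d@B2} | OUT={a@B3, c@B3, d@B2, e@B3}
  B4: | IN={a@B3, c@B3, d@B2, e@B3} | OUT={a@B4, c@B3, d@B4, e@B3}
  B5: | IN={a@B3, a@B4, c@B3, d@B2, d@B4, e@B3} | OUT={a@B3, a@B4, c@B5, d@B2, d@B4, e@B3, f@B5}
  B6: | IN={a@B3, a@B4, c@B5, d@B2, d@B4, e@B3, f@B5} | OUT={a@B3, a@B4, c@B5, d@B2, d@B4, e@B3, f@B6}

Merge at B6: IN[B6] = OUT[B5] = {a@B3, a@B4, c@B5, d@B2, d@B4, e@B3, f@B5}
Applying B6's transfer function to that IN value gives OUT[B6] (row B6 above).

Answer: {a@B3, a@B4, c@B5, d@B2, d@B4, e@B3, f@B6}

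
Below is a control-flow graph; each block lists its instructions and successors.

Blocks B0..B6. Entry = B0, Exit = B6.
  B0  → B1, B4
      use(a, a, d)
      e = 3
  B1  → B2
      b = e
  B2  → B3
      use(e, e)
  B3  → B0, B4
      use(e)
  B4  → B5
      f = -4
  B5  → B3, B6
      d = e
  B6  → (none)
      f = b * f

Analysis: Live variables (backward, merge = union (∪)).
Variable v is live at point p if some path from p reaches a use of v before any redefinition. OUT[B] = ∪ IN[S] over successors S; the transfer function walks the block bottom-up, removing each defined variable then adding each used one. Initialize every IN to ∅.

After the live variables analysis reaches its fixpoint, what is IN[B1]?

Answer: {a, d, e}

Working:
Fixpoint table:
  B0: | IN={a, b, d} | OUT={a, b, d, e}
  B1: | IN={a, d, e} | OUT={a, b, d, e}
  B2: | IN={a, b, d, e} | OUT={a, b, d, e}
  B3: | IN={a, b, d, e} | OUT={a, b, d, e}
  B4: | IN={a, b, e} | OUT={a, b, e, f}
  B5: | IN={a, b, e, f} | OUT={a, b, d, e, f}
  B6: | IN={b, f} | OUT={}

Merge at B1: OUT[B1] = IN[B2] = {a, b, d, e}
Applying B1's transfer function to that OUT value gives IN[B1] (row B1 above).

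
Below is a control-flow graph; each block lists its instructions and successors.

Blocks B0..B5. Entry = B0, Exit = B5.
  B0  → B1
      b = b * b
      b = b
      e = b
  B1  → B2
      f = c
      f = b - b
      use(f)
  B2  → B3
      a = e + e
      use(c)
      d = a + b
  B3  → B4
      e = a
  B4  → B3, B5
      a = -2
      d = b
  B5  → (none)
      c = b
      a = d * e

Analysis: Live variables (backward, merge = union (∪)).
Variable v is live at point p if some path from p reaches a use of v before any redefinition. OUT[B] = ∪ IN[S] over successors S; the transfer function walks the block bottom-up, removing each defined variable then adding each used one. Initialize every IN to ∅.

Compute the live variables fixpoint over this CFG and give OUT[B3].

Converged values:
  B0:  IN={b, c}  OUT={b, c, e}
  B1:  IN={b, c, e}  OUT={b, c, e}
  B2:  IN={b, c, e}  OUT={a, b}
  B3:  IN={a, b}  OUT={b, e}
  B4:  IN={b, e}  OUT={a, b, d, e}
  B5:  IN={b, d, e}  OUT={}

Merge at B3: OUT[B3] = IN[B4] = {b, e}

Answer: {b, e}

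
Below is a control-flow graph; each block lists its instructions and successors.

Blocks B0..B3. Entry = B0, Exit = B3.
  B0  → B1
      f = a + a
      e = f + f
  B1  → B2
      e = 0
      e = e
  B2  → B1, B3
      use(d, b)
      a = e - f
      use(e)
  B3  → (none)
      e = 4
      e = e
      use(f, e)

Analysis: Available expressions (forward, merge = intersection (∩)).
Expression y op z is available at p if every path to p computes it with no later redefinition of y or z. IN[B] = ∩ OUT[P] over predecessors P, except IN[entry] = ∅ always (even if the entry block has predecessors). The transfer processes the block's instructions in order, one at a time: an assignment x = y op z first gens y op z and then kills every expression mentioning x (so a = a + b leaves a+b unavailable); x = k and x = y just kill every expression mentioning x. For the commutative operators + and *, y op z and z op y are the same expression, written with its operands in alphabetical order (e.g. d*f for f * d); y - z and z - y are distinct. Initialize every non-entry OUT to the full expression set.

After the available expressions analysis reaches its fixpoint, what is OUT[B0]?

Per-block solution:
  B0:  IN={}  OUT={a+a, f+f}
  B1:  IN={f+f}  OUT={f+f}
  B2:  IN={f+f}  OUT={e-f, f+f}
  B3:  IN={e-f, f+f}  OUT={f+f}

B0 is the boundary node: IN[B0] = {}
Applying B0's transfer function to that IN value gives OUT[B0] (row B0 above).

Answer: {a+a, f+f}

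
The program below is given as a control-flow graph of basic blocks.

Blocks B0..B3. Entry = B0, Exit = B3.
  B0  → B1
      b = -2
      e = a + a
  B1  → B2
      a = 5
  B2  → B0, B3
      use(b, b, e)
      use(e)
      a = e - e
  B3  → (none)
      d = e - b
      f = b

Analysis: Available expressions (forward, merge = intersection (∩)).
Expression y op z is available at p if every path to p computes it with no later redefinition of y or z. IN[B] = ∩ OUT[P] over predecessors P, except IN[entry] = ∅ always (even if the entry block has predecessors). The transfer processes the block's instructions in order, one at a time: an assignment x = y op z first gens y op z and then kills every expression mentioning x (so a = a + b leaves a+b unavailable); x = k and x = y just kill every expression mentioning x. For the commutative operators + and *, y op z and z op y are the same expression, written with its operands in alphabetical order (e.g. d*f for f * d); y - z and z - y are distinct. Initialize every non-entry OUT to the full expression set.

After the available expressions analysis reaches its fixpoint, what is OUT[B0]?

Converged values:
  B0:  IN={}  OUT={a+a}
  B1:  IN={a+a}  OUT={}
  B2:  IN={}  OUT={e-e}
  B3:  IN={e-e}  OUT={e-b, e-e}

Merge at B0 (entry node, so the boundary value {} is joined with the incoming edge(s)): IN[B0] = {} ∩ OUT[B2] = {}
Applying B0's transfer function to that IN value gives OUT[B0] (row B0 above).

Answer: {a+a}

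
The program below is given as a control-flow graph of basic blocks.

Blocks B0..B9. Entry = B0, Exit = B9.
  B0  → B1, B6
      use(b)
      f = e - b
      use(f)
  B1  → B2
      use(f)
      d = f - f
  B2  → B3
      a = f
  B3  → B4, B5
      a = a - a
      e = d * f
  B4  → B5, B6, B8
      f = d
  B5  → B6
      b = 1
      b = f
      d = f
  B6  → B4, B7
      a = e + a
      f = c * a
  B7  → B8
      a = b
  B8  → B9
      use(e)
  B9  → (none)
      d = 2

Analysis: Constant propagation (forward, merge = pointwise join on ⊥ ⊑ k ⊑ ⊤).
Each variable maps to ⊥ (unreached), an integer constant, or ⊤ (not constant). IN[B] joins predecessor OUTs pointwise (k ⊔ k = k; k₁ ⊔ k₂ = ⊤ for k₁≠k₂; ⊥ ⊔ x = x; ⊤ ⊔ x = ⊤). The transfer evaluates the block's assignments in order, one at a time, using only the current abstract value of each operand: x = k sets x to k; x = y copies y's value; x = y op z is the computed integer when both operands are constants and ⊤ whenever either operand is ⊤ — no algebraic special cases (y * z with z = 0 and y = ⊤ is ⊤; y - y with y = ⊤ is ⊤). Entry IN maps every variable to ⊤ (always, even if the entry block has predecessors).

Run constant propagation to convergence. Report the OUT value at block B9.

Per-block solution:
  B0:   IN=(all ⊤)   OUT=(all ⊤)
  B1:   IN=(all ⊤)   OUT=(all ⊤)
  B2:   IN=(all ⊤)   OUT=(all ⊤)
  B3:   IN=(all ⊤)   OUT=(all ⊤)
  B4:   IN=(all ⊤)   OUT=(all ⊤)
  B5:   IN=(all ⊤)   OUT=(all ⊤)
  B6:   IN=(all ⊤)   OUT=(all ⊤)
  B7:   IN=(all ⊤)   OUT=(all ⊤)
  B8:   IN=(all ⊤)   OUT=(all ⊤)
  B9:   IN=(all ⊤)   OUT={d:2; rest ⊤}

Merge at B9: IN[B9] = OUT[B8] = {a: ⊤, b: ⊤, c: ⊤, d: ⊤, e: ⊤, f: ⊤}
Applying B9's transfer function to that IN value gives OUT[B9] (row B9 above).

Answer: {a: ⊤, b: ⊤, c: ⊤, d: 2, e: ⊤, f: ⊤}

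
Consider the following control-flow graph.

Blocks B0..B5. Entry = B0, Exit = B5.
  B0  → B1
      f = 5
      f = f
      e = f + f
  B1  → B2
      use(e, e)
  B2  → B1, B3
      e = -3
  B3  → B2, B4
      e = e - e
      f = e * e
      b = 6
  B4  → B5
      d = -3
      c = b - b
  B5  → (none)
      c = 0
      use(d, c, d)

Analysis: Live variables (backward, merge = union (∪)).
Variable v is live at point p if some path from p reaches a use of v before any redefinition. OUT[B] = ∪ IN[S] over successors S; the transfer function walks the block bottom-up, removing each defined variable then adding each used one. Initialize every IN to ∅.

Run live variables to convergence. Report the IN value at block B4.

Fixpoint table:
  B0: | IN={} | OUT={e}
  B1: | IN={e} | OUT={}
  B2: | IN={} | OUT={e}
  B3: | IN={e} | OUT={b}
  B4: | IN={b} | OUT={d}
  B5: | IN={d} | OUT={}

Merge at B4: OUT[B4] = IN[B5] = {d}
Applying B4's transfer function to that OUT value gives IN[B4] (row B4 above).

Answer: {b}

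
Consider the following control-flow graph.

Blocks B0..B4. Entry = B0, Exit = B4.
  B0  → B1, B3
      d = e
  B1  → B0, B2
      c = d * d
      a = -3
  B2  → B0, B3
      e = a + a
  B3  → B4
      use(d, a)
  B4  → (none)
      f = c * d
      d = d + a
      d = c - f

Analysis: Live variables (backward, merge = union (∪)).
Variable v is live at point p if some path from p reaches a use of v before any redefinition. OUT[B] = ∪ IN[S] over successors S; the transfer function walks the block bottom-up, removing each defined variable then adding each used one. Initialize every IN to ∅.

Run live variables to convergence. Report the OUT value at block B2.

Answer: {a, c, d, e}

Working:
Converged values:
  B0:  IN={a, c, e}  OUT={a, c, d, e}
  B1:  IN={d, e}  OUT={a, c, d, e}
  B2:  IN={a, c, d}  OUT={a, c, d, e}
  B3:  IN={a, c, d}  OUT={a, c, d}
  B4:  IN={a, c, d}  OUT={}

Merge at B2: OUT[B2] = IN[B0] ⊔ IN[B3] = {a, c, d, e}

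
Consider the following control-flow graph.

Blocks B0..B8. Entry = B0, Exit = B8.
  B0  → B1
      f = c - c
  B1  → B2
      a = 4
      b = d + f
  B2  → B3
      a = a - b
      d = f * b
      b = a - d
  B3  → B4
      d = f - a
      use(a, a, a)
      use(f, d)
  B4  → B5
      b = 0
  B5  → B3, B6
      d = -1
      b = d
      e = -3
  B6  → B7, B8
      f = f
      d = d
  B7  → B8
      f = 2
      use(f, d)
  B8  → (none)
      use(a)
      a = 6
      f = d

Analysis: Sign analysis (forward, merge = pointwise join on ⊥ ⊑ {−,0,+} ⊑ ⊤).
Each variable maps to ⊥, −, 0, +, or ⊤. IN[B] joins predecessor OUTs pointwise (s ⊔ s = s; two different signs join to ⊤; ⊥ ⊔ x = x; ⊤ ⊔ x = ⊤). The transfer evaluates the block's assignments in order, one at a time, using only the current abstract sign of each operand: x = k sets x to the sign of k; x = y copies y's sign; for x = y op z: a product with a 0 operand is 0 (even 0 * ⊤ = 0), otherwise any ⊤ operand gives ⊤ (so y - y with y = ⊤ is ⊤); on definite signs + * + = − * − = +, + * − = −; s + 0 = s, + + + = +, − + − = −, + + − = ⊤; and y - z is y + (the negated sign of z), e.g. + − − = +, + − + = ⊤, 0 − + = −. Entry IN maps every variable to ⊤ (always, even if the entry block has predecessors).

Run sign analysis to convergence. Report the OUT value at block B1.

Fixpoint table:
  B0: | IN=(all ⊤) | OUT=(all ⊤)
  B1: | IN=(all ⊤) | OUT={a:+; rest ⊤}
  B2: | IN={a:+; rest ⊤} | OUT=(all ⊤)
  B3: | IN=(all ⊤) | OUT=(all ⊤)
  B4: | IN=(all ⊤) | OUT={b:0; rest ⊤}
  B5: | IN={b:0; rest ⊤} | OUT={b:-, d:-, e:-; rest ⊤}
  B6: | IN={b:-, d:-, e:-; rest ⊤} | OUT={b:-, d:-, e:-; rest ⊤}
  B7: | IN={b:-, d:-, e:-; rest ⊤} | OUT={b:-, d:-, e:-, f:+; rest ⊤}
  B8: | IN={b:-, d:-, e:-; rest ⊤} | OUT={a:+, b:-, d:-, e:-, f:-; rest ⊤}

Merge at B1: IN[B1] = OUT[B0] = {a: ⊤, b: ⊤, c: ⊤, d: ⊤, e: ⊤, f: ⊤}
Applying B1's transfer function to that IN value gives OUT[B1] (row B1 above).

Answer: {a: +, b: ⊤, c: ⊤, d: ⊤, e: ⊤, f: ⊤}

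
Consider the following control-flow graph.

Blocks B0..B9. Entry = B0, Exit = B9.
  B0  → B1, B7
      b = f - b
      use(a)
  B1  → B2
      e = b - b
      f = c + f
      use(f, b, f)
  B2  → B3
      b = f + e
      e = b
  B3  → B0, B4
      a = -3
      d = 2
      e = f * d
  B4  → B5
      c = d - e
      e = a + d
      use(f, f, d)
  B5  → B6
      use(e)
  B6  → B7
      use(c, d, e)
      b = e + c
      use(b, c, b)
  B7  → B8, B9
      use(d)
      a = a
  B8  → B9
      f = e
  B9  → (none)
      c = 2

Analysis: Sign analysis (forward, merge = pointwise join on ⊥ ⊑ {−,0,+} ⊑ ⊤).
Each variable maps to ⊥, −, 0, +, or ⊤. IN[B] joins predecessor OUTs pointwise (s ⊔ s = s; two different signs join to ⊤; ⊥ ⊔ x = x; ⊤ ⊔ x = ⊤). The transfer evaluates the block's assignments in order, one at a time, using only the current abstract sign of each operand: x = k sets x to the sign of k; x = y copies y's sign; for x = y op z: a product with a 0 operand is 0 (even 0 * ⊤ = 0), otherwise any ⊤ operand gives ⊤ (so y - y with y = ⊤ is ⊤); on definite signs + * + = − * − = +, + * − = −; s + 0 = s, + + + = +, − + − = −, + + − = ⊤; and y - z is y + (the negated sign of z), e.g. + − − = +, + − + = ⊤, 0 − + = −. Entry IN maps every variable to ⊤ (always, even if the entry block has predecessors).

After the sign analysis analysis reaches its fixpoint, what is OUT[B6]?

Per-block solution:
  B0:   IN=(all ⊤)   OUT=(all ⊤)
  B1:   IN=(all ⊤)   OUT=(all ⊤)
  B2:   IN=(all ⊤)   OUT=(all ⊤)
  B3:   IN=(all ⊤)   OUT={a:-, d:+; rest ⊤}
  B4:   IN={a:-, d:+; rest ⊤}   OUT={a:-, d:+; rest ⊤}
  B5:   IN={a:-, d:+; rest ⊤}   OUT={a:-, d:+; rest ⊤}
  B6:   IN={a:-, d:+; rest ⊤}   OUT={a:-, d:+; rest ⊤}
  B7:   IN=(all ⊤)   OUT=(all ⊤)
  B8:   IN=(all ⊤)   OUT=(all ⊤)
  B9:   IN=(all ⊤)   OUT={c:+; rest ⊤}

Merge at B6: IN[B6] = OUT[B5] = {a: -, b: ⊤, c: ⊤, d: +, e: ⊤, f: ⊤}
Applying B6's transfer function to that IN value gives OUT[B6] (row B6 above).

Answer: {a: -, b: ⊤, c: ⊤, d: +, e: ⊤, f: ⊤}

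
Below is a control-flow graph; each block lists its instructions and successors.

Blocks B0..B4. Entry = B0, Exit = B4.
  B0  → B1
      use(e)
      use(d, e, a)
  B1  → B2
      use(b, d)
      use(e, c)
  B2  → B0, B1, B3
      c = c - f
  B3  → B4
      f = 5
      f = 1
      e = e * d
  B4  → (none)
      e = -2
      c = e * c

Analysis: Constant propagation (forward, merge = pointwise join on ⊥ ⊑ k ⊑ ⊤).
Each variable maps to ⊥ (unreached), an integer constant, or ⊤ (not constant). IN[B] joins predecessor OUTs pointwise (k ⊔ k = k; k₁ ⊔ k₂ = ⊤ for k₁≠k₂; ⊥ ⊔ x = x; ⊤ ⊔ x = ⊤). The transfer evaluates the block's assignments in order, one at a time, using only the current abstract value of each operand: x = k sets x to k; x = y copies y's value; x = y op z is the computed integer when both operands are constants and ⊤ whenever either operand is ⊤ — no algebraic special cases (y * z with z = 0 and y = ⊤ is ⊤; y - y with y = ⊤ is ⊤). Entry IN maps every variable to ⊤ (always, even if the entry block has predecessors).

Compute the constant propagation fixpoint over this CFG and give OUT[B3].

Answer: {a: ⊤, b: ⊤, c: ⊤, d: ⊤, e: ⊤, f: 1}

Working:
Fixpoint table:
  B0:  IN=(all ⊤)  OUT=(all ⊤)
  B1:  IN=(all ⊤)  OUT=(all ⊤)
  B2:  IN=(all ⊤)  OUT=(all ⊤)
  B3:  IN=(all ⊤)  OUT={f:1; rest ⊤}
  B4:  IN={f:1; rest ⊤}  OUT={e:-2, f:1; rest ⊤}

Merge at B3: IN[B3] = OUT[B2] = {a: ⊤, b: ⊤, c: ⊤, d: ⊤, e: ⊤, f: ⊤}
Applying B3's transfer function to that IN value gives OUT[B3] (row B3 above).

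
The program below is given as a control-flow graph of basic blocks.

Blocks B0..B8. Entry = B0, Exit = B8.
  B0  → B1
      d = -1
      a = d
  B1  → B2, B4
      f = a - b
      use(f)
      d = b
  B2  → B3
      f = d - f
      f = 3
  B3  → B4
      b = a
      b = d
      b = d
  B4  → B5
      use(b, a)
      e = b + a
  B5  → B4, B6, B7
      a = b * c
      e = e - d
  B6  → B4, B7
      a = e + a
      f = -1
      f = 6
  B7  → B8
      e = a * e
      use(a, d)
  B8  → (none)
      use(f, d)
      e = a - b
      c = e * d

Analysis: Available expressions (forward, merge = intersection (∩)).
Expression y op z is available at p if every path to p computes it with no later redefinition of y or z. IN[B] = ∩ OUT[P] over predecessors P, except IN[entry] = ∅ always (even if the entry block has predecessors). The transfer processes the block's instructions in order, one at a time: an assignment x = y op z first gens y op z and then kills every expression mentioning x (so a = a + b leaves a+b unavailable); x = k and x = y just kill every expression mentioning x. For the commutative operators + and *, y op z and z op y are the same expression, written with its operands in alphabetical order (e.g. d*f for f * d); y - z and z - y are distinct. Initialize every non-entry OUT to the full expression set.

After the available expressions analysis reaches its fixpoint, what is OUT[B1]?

Answer: {a-b}

Trace:
Converged values:
  B0: | IN={} | OUT={}
  B1: | IN={} | OUT={a-b}
  B2: | IN={a-b} | OUT={a-b}
  B3: | IN={a-b} | OUT={}
  B4: | IN={} | OUT={a+b}
  B5: | IN={a+b} | OUT={b*c}
  B6: | IN={b*c} | OUT={b*c}
  B7: | IN={b*c} | OUT={b*c}
  B8: | IN={b*c} | OUT={a-b, d*e}

Merge at B1: IN[B1] = OUT[B0] = {}
Applying B1's transfer function to that IN value gives OUT[B1] (row B1 above).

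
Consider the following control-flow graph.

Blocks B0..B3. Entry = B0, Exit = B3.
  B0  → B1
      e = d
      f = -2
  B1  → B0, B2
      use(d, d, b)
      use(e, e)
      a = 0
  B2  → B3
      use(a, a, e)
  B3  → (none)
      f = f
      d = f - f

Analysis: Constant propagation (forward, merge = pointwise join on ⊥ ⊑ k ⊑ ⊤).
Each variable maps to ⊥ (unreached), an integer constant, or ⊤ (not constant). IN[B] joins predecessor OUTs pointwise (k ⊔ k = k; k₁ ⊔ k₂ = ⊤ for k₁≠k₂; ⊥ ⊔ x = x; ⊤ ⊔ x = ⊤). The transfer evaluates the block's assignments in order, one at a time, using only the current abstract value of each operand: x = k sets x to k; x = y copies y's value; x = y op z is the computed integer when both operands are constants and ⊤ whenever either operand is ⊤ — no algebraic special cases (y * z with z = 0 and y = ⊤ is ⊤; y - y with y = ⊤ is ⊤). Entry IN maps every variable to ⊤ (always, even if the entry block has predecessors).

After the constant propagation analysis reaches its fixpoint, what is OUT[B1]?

Fixpoint table:
  B0:   IN=(all ⊤)   OUT={f:-2; rest ⊤}
  B1:   IN={f:-2; rest ⊤}   OUT={a:0, f:-2; rest ⊤}
  B2:   IN={a:0, f:-2; rest ⊤}   OUT={a:0, f:-2; rest ⊤}
  B3:   IN={a:0, f:-2; rest ⊤}   OUT={a:0, d:0, f:-2; rest ⊤}

Merge at B1: IN[B1] = OUT[B0] = {a: ⊤, b: ⊤, c: ⊤, d: ⊤, e: ⊤, f: -2}
Applying B1's transfer function to that IN value gives OUT[B1] (row B1 above).

Answer: {a: 0, b: ⊤, c: ⊤, d: ⊤, e: ⊤, f: -2}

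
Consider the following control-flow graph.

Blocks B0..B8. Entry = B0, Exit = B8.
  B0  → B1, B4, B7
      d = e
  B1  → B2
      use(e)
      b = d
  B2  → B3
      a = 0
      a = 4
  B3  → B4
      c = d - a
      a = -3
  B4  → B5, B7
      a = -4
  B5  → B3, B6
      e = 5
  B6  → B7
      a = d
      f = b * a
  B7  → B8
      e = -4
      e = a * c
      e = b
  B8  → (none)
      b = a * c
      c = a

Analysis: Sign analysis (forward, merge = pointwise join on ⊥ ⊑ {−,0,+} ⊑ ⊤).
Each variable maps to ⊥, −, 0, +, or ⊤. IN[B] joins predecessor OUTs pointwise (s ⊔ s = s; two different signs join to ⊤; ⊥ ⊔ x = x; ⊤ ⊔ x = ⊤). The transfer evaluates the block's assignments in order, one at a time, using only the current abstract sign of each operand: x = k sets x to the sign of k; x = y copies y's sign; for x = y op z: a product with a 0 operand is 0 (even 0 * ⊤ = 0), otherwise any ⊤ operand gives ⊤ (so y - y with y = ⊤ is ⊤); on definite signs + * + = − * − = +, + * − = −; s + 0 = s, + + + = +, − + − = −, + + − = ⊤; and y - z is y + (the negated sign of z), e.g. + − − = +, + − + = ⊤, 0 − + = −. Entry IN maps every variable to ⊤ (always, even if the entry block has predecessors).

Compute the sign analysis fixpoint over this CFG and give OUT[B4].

Answer: {a: -, b: ⊤, c: ⊤, d: ⊤, e: ⊤, f: ⊤}

Working:
Fixpoint table:
  B0:   IN=(all ⊤)   OUT=(all ⊤)
  B1:   IN=(all ⊤)   OUT=(all ⊤)
  B2:   IN=(all ⊤)   OUT={a:+; rest ⊤}
  B3:   IN=(all ⊤)   OUT={a:-; rest ⊤}
  B4:   IN=(all ⊤)   OUT={a:-; rest ⊤}
  B5:   IN={a:-; rest ⊤}   OUT={a:-, e:+; rest ⊤}
  B6:   IN={a:-, e:+; rest ⊤}   OUT={e:+; rest ⊤}
  B7:   IN=(all ⊤)   OUT=(all ⊤)
  B8:   IN=(all ⊤)   OUT=(all ⊤)

Merge at B4: IN[B4] = OUT[B0] ⊔ OUT[B3] = {a: ⊤, b: ⊤, c: ⊤, d: ⊤, e: ⊤, f: ⊤}
Applying B4's transfer function to that IN value gives OUT[B4] (row B4 above).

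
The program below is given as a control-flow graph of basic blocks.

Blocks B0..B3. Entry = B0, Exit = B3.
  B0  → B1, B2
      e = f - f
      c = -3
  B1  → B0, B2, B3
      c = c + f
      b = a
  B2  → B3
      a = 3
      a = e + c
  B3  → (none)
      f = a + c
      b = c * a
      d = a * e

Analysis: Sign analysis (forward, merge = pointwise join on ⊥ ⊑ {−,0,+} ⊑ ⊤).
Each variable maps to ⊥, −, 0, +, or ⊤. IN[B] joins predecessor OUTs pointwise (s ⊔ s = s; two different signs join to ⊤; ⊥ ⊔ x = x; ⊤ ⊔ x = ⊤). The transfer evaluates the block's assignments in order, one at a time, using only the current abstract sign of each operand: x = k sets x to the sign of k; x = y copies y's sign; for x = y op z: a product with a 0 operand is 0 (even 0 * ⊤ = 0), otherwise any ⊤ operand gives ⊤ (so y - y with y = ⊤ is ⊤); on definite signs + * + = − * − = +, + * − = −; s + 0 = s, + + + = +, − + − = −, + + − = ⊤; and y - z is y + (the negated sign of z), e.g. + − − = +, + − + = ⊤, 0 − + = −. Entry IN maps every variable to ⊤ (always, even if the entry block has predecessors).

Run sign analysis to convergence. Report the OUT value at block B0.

Answer: {a: ⊤, b: ⊤, c: -, d: ⊤, e: ⊤, f: ⊤}

Derivation:
Converged values:
  B0:  IN=(all ⊤)  OUT={c:-; rest ⊤}
  B1:  IN={c:-; rest ⊤}  OUT=(all ⊤)
  B2:  IN=(all ⊤)  OUT=(all ⊤)
  B3:  IN=(all ⊤)  OUT=(all ⊤)

Merge at B0 (entry node, so the boundary value (all ⊤) is joined with the incoming edge(s)): IN[B0] = (all ⊤) ⊔ OUT[B1] = {a: ⊤, b: ⊤, c: ⊤, d: ⊤, e: ⊤, f: ⊤}
Applying B0's transfer function to that IN value gives OUT[B0] (row B0 above).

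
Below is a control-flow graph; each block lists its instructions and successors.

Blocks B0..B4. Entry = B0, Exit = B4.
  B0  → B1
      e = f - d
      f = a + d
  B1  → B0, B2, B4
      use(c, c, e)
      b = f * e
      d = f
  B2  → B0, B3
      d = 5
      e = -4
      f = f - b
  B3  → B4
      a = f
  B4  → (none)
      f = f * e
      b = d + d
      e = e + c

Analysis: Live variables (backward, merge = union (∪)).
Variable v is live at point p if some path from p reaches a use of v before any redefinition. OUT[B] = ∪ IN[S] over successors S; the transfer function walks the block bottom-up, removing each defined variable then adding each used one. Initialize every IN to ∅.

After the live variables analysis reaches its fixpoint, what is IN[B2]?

Per-block solution:
  B0: | IN={a, c, d, f} | OUT={a, c, e, f}
  B1: | IN={a, c, e, f} | OUT={a, b, c, d, e, f}
  B2: | IN={a, b, c, f} | OUT={a, c, d, e, f}
  B3: | IN={c, d, e, f} | OUT={c, d, e, f}
  B4: | IN={c, d, e, f} | OUT={}

Merge at B2: OUT[B2] = IN[B0] ⊔ IN[B3] = {a, c, d, e, f}
Applying B2's transfer function to that OUT value gives IN[B2] (row B2 above).

Answer: {a, b, c, f}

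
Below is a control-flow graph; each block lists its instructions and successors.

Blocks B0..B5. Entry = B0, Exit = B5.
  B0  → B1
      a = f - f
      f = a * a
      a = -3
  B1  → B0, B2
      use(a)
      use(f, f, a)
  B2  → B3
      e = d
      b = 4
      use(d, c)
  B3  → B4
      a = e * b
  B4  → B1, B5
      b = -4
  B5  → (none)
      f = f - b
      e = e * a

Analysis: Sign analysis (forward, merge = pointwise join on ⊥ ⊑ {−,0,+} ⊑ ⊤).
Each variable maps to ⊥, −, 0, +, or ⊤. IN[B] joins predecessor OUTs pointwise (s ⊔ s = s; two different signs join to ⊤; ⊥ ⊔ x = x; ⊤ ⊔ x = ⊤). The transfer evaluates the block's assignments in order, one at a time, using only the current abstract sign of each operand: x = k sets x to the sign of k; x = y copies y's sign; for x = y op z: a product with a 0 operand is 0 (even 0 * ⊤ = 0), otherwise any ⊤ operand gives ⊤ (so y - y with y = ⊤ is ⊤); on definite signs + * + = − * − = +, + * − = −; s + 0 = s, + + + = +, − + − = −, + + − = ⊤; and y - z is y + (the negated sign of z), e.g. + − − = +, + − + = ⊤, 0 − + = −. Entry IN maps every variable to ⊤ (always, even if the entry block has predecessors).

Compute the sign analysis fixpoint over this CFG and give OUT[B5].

Answer: {a: ⊤, b: -, c: ⊤, d: ⊤, e: ⊤, f: ⊤}

Trace:
Converged values:
  B0: | IN=(all ⊤) | OUT={a:-; rest ⊤}
  B1: | IN=(all ⊤) | OUT=(all ⊤)
  B2: | IN=(all ⊤) | OUT={b:+; rest ⊤}
  B3: | IN={b:+; rest ⊤} | OUT={b:+; rest ⊤}
  B4: | IN={b:+; rest ⊤} | OUT={b:-; rest ⊤}
  B5: | IN={b:-; rest ⊤} | OUT={b:-; rest ⊤}

Merge at B5: IN[B5] = OUT[B4] = {a: ⊤, b: -, c: ⊤, d: ⊤, e: ⊤, f: ⊤}
Applying B5's transfer function to that IN value gives OUT[B5] (row B5 above).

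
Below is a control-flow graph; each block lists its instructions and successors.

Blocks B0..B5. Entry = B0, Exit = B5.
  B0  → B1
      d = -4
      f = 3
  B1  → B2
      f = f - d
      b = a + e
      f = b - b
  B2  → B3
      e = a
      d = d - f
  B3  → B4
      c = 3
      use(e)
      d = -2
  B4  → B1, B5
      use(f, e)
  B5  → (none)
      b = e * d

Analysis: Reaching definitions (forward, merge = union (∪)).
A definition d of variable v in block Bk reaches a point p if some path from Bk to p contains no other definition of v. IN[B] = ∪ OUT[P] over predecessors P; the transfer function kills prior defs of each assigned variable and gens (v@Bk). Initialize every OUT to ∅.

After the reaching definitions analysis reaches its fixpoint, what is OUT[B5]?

Answer: {b@B5, c@B3, d@B3, e@B2, f@B1}

Trace:
Converged values:
  B0:   IN={}   OUT={d@B0, f@B0}
  B1:   IN={b@B1, c@B3, d@B0, d@B3, e@B2, f@B0, f@B1}   OUT={b@B1, c@B3, d@B0, d@B3, e@B2, f@B1}
  B2:   IN={b@B1, c@B3, d@B0, d@B3, e@B2, f@B1}   OUT={b@B1, c@B3, d@B2, e@B2, f@B1}
  B3:   IN={b@B1, c@B3, d@B2, e@B2, f@B1}   OUT={b@B1, c@B3, d@B3, e@B2, f@B1}
  B4:   IN={b@B1, c@B3, d@B3, e@B2, f@B1}   OUT={b@B1, c@B3, d@B3, e@B2, f@B1}
  B5:   IN={b@B1, c@B3, d@B3, e@B2, f@B1}   OUT={b@B5, c@B3, d@B3, e@B2, f@B1}

Merge at B5: IN[B5] = OUT[B4] = {b@B1, c@B3, d@B3, e@B2, f@B1}
Applying B5's transfer function to that IN value gives OUT[B5] (row B5 above).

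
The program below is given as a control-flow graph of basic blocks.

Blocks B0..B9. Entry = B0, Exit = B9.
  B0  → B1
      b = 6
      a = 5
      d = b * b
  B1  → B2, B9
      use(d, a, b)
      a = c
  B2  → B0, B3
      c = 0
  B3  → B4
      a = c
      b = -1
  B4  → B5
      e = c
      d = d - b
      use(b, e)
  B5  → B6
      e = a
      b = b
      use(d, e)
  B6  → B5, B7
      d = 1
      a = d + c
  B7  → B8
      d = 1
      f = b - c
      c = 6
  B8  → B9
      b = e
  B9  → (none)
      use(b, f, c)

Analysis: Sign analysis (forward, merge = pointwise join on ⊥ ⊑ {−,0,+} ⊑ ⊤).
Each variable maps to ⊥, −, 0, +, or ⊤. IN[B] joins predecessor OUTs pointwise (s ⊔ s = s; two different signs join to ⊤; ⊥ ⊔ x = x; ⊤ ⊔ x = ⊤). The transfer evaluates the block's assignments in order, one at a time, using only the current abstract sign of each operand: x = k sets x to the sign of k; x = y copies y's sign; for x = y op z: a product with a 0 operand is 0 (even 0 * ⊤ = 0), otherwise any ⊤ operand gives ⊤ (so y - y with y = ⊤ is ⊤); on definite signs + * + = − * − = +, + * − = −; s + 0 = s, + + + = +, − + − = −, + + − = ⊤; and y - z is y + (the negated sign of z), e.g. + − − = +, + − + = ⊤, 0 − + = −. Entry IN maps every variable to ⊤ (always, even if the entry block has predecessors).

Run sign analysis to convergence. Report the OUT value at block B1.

Converged values:
  B0: | IN=(all ⊤) | OUT={a:+, b:+, d:+; rest ⊤}
  B1: | IN={a:+, b:+, d:+; rest ⊤} | OUT={b:+, d:+; rest ⊤}
  B2: | IN={b:+, d:+; rest ⊤} | OUT={b:+, c:0, d:+; rest ⊤}
  B3: | IN={b:+, c:0, d:+; rest ⊤} | OUT={a:0, b:-, c:0, d:+; rest ⊤}
  B4: | IN={a:0, b:-, c:0, d:+; rest ⊤} | OUT={a:0, b:-, c:0, d:+, e:0; rest ⊤}
  B5: | IN={b:-, c:0, d:+; rest ⊤} | OUT={b:-, c:0, d:+; rest ⊤}
  B6: | IN={b:-, c:0, d:+; rest ⊤} | OUT={a:+, b:-, c:0, d:+; rest ⊤}
  B7: | IN={a:+, b:-, c:0, d:+; rest ⊤} | OUT={a:+, b:-, c:+, d:+, f:-; rest ⊤}
  B8: | IN={a:+, b:-, c:+, d:+, f:-; rest ⊤} | OUT={a:+, c:+, d:+, f:-; rest ⊤}
  B9: | IN={d:+; rest ⊤} | OUT={d:+; rest ⊤}

Merge at B1: IN[B1] = OUT[B0] = {a: +, b: +, c: ⊤, d: +, e: ⊤, f: ⊤}
Applying B1's transfer function to that IN value gives OUT[B1] (row B1 above).

Answer: {a: ⊤, b: +, c: ⊤, d: +, e: ⊤, f: ⊤}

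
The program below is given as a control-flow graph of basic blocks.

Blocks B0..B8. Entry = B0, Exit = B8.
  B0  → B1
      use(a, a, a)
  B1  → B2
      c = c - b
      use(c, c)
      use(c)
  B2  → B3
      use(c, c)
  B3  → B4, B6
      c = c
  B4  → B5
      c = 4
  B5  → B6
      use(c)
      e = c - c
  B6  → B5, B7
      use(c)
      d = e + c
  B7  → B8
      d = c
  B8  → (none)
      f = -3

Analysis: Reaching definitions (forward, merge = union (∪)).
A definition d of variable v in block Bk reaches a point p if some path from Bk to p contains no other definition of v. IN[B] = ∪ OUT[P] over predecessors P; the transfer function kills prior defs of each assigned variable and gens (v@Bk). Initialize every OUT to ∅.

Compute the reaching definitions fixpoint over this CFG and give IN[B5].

Per-block solution:
  B0:   IN={}   OUT={}
  B1:   IN={}   OUT={c@B1}
  B2:   IN={c@B1}   OUT={c@B1}
  B3:   IN={c@B1}   OUT={c@B3}
  B4:   IN={c@B3}   OUT={c@B4}
  B5:   IN={c@B3, c@B4, d@B6, e@B5}   OUT={c@B3, c@B4, d@B6, e@B5}
  B6:   IN={c@B3, c@B4, d@B6, e@B5}   OUT={c@B3, c@B4, d@B6, e@B5}
  B7:   IN={c@B3, c@B4, d@B6, e@B5}   OUT={c@B3, c@B4, d@B7, e@B5}
  B8:   IN={c@B3, c@B4, d@B7, e@B5}   OUT={c@B3, c@B4, d@B7, e@B5, f@B8}

Merge at B5: IN[B5] = OUT[B4] ⊔ OUT[B6] = {c@B3, c@B4, d@B6, e@B5}

Answer: {c@B3, c@B4, d@B6, e@B5}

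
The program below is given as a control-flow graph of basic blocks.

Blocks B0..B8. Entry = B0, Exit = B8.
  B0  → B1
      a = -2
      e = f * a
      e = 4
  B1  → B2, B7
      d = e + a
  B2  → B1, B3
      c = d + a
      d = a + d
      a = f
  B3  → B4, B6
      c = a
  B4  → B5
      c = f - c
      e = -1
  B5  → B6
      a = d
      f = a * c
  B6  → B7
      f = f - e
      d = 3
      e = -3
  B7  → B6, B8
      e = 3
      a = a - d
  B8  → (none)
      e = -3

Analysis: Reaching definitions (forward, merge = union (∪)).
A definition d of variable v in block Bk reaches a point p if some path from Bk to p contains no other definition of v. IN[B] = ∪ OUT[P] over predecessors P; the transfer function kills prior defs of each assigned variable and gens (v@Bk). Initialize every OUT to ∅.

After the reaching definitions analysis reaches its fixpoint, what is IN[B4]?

Answer: {a@B2, c@B3, d@B2, e@B0}

Working:
Converged values:
  B0:   IN={}   OUT={a@B0, e@B0}
  B1:   IN={a@B0, a@B2, c@B2, d@B2, e@B0}   OUT={a@B0, a@B2, c@B2, d@B1, e@B0}
  B2:   IN={a@B0, a@B2, c@B2, d@B1, e@B0}   OUT={a@B2, c@B2, d@B2, e@B0}
  B3:   IN={a@B2, c@B2, d@B2, e@B0}   OUT={a@B2, c@B3, d@B2, e@B0}
  B4:   IN={a@B2, c@B3, d@B2, e@B0}   OUT={a@B2, c@B4, d@B2, e@B4}
  B5:   IN={a@B2, c@B4, d@B2, e@B4}   OUT={a@B5, c@B4, d@B2, e@B4, f@B5}
  B6:   IN={a@B2, a@B5, a@B7, c@B2, c@B3, c@B4, d@B1, d@B2, d@B6, e@B0, e@B4, e@B7, f@B5, f@B6}   OUT={a@B2, a@B5, a@B7, c@B2, c@B3, c@B4, d@B6, e@B6, f@B6}
  B7:   IN={a@B0, a@B2, a@B5, a@B7, c@B2, c@B3, c@B4, d@B1, d@B6, e@B0, e@B6, f@B6}   OUT={a@B7, c@B2, c@B3, c@B4, d@B1, d@B6, e@B7, f@B6}
  B8:   IN={a@B7, c@B2, c@B3, c@B4, d@B1, d@B6, e@B7, f@B6}   OUT={a@B7, c@B2, c@B3, c@B4, d@B1, d@B6, e@B8, f@B6}

Merge at B4: IN[B4] = OUT[B3] = {a@B2, c@B3, d@B2, e@B0}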